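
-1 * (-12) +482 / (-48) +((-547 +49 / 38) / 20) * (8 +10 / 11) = -6047563 / 25080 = -241.13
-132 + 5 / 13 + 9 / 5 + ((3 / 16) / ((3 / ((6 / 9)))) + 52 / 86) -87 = -14500621 / 67080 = -216.17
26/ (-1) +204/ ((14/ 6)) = 430/ 7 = 61.43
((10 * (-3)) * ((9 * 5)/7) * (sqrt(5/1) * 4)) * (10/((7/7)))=-54000 * sqrt(5)/7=-17249.67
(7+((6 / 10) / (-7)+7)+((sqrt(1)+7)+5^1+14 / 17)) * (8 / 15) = 132032 / 8925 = 14.79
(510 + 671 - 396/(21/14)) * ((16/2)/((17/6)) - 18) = -13916.82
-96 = -96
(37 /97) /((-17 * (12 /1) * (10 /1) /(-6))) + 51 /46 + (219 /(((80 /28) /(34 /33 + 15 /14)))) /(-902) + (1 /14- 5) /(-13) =1794867444653 /1369774566160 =1.31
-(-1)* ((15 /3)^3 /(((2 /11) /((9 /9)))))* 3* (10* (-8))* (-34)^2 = -190740000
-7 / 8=-0.88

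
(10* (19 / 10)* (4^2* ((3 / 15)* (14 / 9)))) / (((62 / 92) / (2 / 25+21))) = 3328192 / 1125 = 2958.39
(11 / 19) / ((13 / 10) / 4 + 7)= 0.08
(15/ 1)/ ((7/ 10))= 150/ 7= 21.43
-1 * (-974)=974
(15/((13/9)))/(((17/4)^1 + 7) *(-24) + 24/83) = -3735/97006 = -0.04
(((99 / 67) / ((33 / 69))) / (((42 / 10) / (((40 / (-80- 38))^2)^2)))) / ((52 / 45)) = 621000000 / 73879550017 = 0.01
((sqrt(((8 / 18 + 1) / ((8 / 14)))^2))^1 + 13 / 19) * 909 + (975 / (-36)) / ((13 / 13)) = 164879 / 57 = 2892.61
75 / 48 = 25 / 16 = 1.56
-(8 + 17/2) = -33/2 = -16.50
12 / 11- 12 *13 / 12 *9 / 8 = -1191 / 88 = -13.53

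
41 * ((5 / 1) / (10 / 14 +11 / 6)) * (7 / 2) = 30135 / 107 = 281.64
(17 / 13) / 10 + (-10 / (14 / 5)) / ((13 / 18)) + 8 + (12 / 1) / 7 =49 / 10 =4.90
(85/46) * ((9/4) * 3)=2295/184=12.47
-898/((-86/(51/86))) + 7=48785/3698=13.19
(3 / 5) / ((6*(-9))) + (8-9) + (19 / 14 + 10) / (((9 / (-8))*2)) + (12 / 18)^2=-393 / 70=-5.61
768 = 768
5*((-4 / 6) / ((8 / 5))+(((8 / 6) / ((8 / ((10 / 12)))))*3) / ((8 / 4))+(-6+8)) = 215 / 24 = 8.96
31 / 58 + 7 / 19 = 995 / 1102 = 0.90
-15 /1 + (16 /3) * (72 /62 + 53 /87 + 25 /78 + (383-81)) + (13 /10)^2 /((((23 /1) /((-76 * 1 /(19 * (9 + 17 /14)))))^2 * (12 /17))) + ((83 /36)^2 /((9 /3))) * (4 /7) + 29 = 208282348496132087 /127247248428300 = 1636.83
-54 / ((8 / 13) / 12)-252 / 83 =-87651 / 83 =-1056.04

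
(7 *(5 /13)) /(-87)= -0.03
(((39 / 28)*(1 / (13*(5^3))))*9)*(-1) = -27 / 3500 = -0.01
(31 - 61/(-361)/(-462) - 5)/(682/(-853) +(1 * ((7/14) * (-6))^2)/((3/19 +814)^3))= -13691535777972065144567/421036998909707424090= -32.52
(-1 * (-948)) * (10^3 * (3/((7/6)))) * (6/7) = 2089469.39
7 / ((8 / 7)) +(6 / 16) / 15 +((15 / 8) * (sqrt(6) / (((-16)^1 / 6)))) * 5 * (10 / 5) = 123 / 20-225 * sqrt(6) / 32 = -11.07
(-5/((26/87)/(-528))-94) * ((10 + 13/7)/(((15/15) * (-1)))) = -9430294/91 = -103629.60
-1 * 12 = -12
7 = 7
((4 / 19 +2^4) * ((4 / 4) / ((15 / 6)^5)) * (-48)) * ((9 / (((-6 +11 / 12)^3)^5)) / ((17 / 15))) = 196799679612303722938368 / 121627019628011281517500265639375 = 0.00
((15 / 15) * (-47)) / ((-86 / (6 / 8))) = 141 / 344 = 0.41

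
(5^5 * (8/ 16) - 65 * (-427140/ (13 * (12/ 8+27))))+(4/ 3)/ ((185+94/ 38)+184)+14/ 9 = 92330314735/ 1206918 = 76500.90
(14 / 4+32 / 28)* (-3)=-195 / 14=-13.93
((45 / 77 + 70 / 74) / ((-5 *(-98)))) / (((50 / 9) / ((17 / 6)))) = 5559 / 3490025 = 0.00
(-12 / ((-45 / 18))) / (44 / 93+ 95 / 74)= 165168 / 60455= 2.73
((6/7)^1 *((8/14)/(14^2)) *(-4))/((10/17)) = -204/12005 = -0.02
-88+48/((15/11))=-264/5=-52.80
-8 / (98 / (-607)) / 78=1214 / 1911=0.64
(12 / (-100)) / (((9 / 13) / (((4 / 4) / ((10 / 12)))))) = -26 / 125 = -0.21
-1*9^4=-6561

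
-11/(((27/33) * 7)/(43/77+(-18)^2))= -274901/441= -623.36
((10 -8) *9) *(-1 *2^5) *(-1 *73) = 42048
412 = 412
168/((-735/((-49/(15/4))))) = 2.99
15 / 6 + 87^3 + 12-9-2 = 1317013 / 2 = 658506.50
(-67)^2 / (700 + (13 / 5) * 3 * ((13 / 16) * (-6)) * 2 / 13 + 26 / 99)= 8888220 / 1374937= 6.46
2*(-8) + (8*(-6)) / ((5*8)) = -86 / 5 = -17.20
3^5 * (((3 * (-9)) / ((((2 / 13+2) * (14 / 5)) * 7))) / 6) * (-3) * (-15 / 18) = -710775 / 10976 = -64.76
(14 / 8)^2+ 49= 833 / 16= 52.06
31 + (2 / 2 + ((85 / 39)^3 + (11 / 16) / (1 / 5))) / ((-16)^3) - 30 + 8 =34973732207 / 3887529984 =9.00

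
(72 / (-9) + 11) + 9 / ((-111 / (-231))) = 21.73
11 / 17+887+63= 16161 / 17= 950.65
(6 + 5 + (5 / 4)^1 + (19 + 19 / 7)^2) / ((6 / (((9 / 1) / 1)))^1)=284451 / 392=725.64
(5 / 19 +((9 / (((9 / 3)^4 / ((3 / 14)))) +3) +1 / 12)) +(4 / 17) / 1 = 32609 / 9044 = 3.61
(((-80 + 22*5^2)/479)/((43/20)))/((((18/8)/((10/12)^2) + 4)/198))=46530000/3728057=12.48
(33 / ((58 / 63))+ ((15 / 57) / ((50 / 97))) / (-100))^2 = 389971141849969 / 303601000000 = 1284.49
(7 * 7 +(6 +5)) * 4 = 240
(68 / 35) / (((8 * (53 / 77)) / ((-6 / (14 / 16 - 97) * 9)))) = 0.20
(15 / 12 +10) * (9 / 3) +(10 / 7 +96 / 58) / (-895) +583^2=247035456831 / 726740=339922.75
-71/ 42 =-1.69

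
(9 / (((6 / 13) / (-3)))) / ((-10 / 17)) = 1989 / 20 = 99.45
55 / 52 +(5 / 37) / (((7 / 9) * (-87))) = 412325 / 390572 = 1.06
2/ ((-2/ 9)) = -9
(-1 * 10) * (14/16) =-35/4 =-8.75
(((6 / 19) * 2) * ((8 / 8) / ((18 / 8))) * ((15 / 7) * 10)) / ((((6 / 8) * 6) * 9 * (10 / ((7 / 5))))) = 32 / 1539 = 0.02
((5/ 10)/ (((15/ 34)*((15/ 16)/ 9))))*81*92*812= 1645878528/ 25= 65835141.12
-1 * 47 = -47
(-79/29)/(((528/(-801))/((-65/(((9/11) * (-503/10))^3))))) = 6912351875/1793652149538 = 0.00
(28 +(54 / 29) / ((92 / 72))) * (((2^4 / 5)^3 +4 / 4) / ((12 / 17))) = 117490128 / 83375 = 1409.18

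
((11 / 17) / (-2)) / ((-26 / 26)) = 11 / 34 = 0.32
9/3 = 3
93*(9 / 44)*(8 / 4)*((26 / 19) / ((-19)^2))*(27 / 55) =293787 / 4149695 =0.07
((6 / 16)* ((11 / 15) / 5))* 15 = 0.82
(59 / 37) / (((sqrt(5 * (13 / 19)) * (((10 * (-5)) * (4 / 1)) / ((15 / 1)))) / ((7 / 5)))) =-1239 * sqrt(1235) / 481000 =-0.09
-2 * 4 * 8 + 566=502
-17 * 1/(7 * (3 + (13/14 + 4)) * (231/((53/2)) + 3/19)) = -34238/992007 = -0.03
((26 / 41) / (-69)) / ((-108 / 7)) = 91 / 152766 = 0.00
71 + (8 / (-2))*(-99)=467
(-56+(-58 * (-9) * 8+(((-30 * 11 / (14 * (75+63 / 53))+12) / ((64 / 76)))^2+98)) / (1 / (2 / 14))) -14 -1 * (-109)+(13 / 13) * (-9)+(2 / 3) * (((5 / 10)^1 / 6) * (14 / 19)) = 18175689161288683 / 27203220108288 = 668.14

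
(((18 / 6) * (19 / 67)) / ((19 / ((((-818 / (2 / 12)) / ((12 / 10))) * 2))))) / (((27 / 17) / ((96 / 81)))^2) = -2420756480 / 11868849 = -203.96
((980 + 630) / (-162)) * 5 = -4025 / 81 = -49.69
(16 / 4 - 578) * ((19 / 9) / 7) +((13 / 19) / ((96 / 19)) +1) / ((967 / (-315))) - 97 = -75327869 / 278496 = -270.48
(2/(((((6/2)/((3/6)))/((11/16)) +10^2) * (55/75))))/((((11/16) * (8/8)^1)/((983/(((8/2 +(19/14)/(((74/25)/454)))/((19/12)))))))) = 96746860/361451233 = 0.27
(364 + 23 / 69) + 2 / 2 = 365.33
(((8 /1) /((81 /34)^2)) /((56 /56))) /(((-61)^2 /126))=129472 /2712609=0.05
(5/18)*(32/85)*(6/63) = 32/3213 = 0.01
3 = 3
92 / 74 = 46 / 37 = 1.24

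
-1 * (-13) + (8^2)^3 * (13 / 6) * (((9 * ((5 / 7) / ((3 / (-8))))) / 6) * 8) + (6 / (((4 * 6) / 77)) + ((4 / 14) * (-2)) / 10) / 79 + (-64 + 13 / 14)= -430756674109 / 33180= -12982419.35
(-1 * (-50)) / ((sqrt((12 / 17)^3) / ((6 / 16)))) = 425 * sqrt(51) / 96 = 31.62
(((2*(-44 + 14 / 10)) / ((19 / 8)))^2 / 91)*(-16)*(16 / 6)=-495550464 / 821275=-603.39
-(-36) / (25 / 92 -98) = -368 / 999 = -0.37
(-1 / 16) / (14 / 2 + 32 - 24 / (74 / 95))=-37 / 4848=-0.01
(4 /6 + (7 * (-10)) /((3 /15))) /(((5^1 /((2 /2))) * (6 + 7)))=-1048 /195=-5.37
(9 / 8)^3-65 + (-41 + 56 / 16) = -51751 / 512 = -101.08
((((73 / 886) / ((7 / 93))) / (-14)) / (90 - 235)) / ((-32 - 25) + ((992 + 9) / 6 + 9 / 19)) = 386973 / 79160002250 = 0.00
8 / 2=4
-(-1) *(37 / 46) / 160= 37 / 7360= 0.01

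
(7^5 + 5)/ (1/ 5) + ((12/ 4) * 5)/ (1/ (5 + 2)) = 84165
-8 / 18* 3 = -4 / 3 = -1.33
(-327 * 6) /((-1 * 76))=981 /38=25.82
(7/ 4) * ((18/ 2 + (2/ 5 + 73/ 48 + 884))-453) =742427/ 960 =773.36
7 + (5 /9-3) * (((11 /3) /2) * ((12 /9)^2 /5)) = 6569 /1215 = 5.41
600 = 600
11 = 11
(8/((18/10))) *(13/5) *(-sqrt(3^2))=-104/3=-34.67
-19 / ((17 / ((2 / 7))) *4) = -19 / 238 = -0.08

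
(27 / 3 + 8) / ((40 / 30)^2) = 153 / 16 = 9.56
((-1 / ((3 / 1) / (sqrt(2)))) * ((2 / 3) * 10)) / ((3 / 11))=-220 * sqrt(2) / 27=-11.52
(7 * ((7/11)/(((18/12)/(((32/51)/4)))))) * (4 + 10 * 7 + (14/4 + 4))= 63896/1683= 37.97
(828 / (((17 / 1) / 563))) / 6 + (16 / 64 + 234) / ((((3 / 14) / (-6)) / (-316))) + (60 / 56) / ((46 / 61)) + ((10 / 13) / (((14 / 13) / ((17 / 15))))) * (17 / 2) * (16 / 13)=886916539085 / 426972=2077224.12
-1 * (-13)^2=-169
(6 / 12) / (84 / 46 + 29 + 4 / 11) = 253 / 15782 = 0.02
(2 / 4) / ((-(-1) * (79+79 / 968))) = 484 / 76551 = 0.01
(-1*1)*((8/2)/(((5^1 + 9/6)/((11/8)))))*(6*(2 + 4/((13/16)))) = -5940/169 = -35.15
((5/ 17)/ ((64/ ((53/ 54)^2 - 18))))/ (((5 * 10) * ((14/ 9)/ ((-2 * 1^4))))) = 7097/ 3525120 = 0.00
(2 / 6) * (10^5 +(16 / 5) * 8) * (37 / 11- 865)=-4740213184 / 165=-28728564.75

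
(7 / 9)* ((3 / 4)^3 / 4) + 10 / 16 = 181 / 256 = 0.71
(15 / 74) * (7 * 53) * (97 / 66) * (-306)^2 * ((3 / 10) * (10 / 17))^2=322291.44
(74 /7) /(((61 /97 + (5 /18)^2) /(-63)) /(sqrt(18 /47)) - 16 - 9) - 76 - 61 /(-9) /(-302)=-9163621153111585053277 /119871609015265489134 + 1393317072216*sqrt(94) /44102873074049113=-76.44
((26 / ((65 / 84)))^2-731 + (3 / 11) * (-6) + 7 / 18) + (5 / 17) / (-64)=1068255113 / 2692800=396.71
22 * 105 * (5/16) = 721.88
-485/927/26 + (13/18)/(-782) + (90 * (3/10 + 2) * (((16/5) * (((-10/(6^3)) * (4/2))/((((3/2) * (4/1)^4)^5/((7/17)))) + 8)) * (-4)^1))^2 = 61255017053136129257982830124172617390533/136333021814603008752665965363200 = 449304330.22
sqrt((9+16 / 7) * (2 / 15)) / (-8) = -sqrt(16590) / 840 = -0.15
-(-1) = 1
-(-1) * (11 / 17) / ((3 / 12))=44 / 17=2.59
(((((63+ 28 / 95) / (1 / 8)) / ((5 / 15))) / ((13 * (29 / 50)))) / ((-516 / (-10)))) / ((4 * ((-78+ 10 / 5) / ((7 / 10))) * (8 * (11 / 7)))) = -1473185 / 2059964192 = -0.00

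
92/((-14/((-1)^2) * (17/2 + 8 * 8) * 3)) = -92/3045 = -0.03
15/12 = 5/4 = 1.25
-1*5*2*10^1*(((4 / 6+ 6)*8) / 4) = -4000 / 3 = -1333.33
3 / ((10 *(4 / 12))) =9 / 10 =0.90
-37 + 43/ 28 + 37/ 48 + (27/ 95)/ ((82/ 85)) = -9003691/ 261744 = -34.40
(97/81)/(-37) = -97/2997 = -0.03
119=119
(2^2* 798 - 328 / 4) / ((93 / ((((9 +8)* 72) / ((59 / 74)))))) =51337.96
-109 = -109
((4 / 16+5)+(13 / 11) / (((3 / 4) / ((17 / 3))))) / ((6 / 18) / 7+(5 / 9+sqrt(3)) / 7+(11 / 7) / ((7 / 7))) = 4205635 / 493064 - 353745*sqrt(3) / 493064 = 7.29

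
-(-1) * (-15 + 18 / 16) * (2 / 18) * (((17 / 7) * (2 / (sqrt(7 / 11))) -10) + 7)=37 / 8 -629 * sqrt(77) / 588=-4.76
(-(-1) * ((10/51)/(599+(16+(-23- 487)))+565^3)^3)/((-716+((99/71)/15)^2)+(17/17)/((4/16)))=-908366582964178650766480404679229536325/110230008632135721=-8240646936676003488490.66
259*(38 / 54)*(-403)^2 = 799214689 / 27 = 29600544.04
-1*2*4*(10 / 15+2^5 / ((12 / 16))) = -1040 / 3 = -346.67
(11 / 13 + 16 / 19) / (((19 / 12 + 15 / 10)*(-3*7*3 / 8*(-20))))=1112 / 319865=0.00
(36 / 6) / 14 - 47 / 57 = -158 / 399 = -0.40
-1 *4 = -4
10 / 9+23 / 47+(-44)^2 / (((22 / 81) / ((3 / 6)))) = 1508249 / 423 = 3565.60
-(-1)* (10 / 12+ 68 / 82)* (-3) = -409 / 82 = -4.99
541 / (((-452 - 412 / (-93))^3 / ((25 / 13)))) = -10878928425 / 937507586842112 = -0.00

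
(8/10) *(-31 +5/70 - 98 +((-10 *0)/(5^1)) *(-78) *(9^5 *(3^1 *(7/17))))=-103.14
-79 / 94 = -0.84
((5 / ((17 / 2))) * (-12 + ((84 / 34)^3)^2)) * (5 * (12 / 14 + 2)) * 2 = 10398761832000 / 2872370711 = 3620.27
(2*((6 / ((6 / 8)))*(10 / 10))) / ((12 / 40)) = 160 / 3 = 53.33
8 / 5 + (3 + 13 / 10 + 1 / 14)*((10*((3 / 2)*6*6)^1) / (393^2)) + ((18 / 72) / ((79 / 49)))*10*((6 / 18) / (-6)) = 1.53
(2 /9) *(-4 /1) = -0.89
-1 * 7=-7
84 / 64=21 / 16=1.31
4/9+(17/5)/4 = 233/180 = 1.29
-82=-82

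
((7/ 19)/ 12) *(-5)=-35/ 228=-0.15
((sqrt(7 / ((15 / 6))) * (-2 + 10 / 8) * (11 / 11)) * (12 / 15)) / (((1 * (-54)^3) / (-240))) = -2 * sqrt(70) / 10935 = -0.00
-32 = -32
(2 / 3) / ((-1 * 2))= -1 / 3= -0.33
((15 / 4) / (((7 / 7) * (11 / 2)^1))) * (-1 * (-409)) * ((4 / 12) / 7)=2045 / 154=13.28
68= 68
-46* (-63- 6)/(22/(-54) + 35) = 42849/467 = 91.75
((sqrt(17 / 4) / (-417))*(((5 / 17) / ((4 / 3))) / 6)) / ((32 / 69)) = -115*sqrt(17) / 1209856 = -0.00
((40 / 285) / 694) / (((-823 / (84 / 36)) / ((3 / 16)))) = -7 / 65112468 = -0.00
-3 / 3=-1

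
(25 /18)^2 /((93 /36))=625 /837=0.75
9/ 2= 4.50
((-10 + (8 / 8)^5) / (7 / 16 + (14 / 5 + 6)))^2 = 518400 / 546121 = 0.95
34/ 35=0.97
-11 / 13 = -0.85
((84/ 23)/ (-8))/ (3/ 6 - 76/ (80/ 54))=105/ 11684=0.01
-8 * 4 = -32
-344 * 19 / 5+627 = -680.20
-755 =-755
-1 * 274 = -274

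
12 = 12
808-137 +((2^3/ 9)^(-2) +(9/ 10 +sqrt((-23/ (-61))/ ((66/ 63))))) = sqrt(648186)/ 1342 +215413/ 320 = 673.77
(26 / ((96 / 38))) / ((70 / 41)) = 10127 / 1680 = 6.03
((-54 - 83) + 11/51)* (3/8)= -872/17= -51.29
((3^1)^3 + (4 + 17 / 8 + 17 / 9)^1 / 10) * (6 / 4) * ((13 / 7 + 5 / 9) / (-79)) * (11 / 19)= -220187 / 298620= -0.74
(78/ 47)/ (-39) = -0.04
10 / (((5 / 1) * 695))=0.00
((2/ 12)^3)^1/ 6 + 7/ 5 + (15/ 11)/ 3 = 132247/ 71280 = 1.86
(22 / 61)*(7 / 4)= 77 / 122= 0.63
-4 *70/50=-28/5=-5.60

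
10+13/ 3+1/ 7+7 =451/ 21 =21.48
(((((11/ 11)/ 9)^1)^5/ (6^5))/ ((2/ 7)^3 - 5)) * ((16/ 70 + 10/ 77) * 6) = -1127/ 1197464118840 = -0.00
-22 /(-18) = 11 /9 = 1.22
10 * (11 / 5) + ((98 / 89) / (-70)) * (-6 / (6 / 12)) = 9874 / 445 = 22.19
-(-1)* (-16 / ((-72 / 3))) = 2 / 3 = 0.67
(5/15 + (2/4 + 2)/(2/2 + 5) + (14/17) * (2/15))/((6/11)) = 9647/6120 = 1.58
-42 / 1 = -42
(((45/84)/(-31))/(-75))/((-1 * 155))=-1/672700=-0.00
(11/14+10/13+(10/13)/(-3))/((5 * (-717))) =-709/1957410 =-0.00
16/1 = 16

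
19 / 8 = 2.38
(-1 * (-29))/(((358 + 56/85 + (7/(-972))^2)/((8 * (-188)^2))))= 658499029125120/28802689189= 22862.41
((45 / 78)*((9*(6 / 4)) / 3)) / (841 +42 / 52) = 135 / 43774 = 0.00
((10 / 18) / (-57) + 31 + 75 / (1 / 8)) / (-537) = -323698 / 275481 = -1.18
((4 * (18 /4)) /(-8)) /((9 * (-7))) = 1 /28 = 0.04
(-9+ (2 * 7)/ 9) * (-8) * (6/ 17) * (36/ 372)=1072/ 527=2.03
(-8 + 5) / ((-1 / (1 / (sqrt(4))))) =3 / 2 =1.50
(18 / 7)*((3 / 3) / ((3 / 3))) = 18 / 7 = 2.57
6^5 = 7776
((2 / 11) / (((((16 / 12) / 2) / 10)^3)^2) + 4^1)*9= 18639240.55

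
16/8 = 2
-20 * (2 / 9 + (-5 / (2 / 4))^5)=17999960 / 9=1999995.56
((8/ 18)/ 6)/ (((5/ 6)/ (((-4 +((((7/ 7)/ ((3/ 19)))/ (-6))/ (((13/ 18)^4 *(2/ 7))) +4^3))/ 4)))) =441944/ 428415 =1.03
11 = 11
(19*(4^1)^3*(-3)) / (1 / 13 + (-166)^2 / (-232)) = 916864 / 29833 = 30.73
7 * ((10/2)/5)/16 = 7/16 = 0.44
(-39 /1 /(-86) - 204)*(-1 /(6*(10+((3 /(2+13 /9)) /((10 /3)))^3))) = 43457621250 /12832981963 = 3.39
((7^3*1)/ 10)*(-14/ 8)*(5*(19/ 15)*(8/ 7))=-6517/ 15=-434.47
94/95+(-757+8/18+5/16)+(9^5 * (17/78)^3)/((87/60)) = -290804569397/871593840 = -333.65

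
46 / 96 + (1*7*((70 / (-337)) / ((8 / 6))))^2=1.67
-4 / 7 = -0.57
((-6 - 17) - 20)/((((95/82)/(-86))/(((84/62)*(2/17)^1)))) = 25471824/50065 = 508.78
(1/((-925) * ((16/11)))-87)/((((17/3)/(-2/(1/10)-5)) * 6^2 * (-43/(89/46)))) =-114597379/238879104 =-0.48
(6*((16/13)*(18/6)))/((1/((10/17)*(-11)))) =-31680/221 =-143.35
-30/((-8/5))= 75/4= 18.75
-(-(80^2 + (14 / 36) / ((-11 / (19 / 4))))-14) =5079755 / 792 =6413.83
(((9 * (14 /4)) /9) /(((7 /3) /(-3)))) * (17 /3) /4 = -51 /8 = -6.38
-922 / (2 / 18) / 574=-4149 / 287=-14.46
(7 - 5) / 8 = 1 / 4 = 0.25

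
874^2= 763876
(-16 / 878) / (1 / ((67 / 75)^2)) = -35912 / 2469375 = -0.01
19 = 19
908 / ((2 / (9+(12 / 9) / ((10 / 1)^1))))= 62198 / 15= 4146.53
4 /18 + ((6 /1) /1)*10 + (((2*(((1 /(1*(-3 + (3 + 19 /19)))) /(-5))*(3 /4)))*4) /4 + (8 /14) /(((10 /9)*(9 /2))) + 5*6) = 56723 /630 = 90.04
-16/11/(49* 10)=-8/2695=-0.00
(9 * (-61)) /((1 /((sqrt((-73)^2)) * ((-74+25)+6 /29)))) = 56708955 /29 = 1955481.21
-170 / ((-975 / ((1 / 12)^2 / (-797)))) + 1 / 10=1118971 / 11189880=0.10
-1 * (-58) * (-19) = -1102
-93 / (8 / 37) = -3441 / 8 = -430.12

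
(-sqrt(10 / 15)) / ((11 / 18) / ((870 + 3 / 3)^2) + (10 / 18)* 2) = -4551846* sqrt(6) / 15172831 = -0.73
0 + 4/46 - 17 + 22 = 117/23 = 5.09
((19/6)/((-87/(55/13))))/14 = -0.01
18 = 18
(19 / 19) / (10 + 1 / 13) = 13 / 131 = 0.10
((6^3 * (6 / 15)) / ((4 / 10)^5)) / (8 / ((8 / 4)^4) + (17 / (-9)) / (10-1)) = 1366875 / 47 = 29082.45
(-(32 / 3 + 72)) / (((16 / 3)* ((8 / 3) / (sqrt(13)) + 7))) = -25389 / 11338 + 372* sqrt(13) / 5669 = -2.00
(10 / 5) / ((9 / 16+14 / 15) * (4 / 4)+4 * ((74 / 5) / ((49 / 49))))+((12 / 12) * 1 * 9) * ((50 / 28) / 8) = 475905 / 233072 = 2.04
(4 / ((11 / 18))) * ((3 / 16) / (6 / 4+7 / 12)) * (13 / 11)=2106 / 3025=0.70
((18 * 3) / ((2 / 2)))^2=2916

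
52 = 52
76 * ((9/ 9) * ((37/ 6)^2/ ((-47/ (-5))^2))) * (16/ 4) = 2601100/ 19881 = 130.83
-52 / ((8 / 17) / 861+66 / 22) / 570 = -126854 / 4172305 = -0.03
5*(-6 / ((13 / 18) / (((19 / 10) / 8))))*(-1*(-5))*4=-2565 / 13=-197.31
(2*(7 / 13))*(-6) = -84 / 13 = -6.46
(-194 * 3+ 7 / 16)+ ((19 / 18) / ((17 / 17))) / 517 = -43296013 / 74448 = -581.56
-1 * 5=-5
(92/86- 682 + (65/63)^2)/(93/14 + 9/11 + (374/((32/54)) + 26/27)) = -10210696760/9605192037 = -1.06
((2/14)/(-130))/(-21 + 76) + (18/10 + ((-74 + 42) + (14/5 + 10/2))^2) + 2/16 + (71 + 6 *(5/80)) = 16489973/25025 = 658.94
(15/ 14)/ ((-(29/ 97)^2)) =-141135/ 11774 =-11.99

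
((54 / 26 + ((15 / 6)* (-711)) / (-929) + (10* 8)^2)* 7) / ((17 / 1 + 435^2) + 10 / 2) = 0.24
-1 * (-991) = 991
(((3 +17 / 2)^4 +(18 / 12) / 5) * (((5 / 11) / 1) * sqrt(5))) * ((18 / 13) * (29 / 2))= 28092213 * sqrt(5) / 176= 356909.65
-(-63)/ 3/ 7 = 3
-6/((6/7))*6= -42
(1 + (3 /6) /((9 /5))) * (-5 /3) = -115 /54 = -2.13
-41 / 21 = -1.95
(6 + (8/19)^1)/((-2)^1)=-61/19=-3.21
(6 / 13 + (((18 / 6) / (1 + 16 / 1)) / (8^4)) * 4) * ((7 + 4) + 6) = 104487 / 13312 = 7.85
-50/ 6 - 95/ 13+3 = -493/ 39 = -12.64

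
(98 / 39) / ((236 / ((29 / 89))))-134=-54882031 / 409578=-134.00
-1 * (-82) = 82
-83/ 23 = -3.61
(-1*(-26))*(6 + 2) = 208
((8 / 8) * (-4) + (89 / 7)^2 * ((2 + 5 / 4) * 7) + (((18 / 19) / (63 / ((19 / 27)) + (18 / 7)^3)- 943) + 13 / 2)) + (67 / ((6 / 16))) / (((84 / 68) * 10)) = 29715573049 / 10799460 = 2751.58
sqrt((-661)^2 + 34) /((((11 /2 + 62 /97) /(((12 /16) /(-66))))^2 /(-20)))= -47045* sqrt(436955) /686544804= -0.05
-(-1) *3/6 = 1/2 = 0.50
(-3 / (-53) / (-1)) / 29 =-3 / 1537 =-0.00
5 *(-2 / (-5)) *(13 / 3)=26 / 3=8.67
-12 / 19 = -0.63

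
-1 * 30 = -30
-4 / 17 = -0.24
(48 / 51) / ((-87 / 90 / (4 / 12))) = -0.32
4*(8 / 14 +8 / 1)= 34.29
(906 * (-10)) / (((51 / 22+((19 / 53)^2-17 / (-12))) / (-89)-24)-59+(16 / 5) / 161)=240679862715600 / 2205528971113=109.13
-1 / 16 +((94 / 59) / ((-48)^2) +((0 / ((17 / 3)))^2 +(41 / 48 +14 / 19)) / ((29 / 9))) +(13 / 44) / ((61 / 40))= 15723175943 / 25129196928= 0.63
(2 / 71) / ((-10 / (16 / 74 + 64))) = -2376 / 13135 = -0.18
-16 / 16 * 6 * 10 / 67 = -60 / 67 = -0.90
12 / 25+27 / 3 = 237 / 25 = 9.48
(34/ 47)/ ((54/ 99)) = 187/ 141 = 1.33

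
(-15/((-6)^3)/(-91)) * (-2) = 5/3276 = 0.00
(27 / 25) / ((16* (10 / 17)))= 459 / 4000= 0.11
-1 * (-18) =18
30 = 30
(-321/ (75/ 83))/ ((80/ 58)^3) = -216598709/ 1600000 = -135.37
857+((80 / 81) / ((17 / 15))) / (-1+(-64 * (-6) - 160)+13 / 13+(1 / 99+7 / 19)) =2305860649 / 2690607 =857.00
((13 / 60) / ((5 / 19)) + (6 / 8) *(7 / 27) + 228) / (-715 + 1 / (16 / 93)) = -824464 / 2553075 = -0.32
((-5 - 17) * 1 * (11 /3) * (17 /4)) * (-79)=162503 /6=27083.83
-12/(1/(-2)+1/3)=72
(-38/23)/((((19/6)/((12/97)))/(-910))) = 131040/2231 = 58.74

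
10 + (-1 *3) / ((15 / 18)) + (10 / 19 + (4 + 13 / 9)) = 10577 / 855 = 12.37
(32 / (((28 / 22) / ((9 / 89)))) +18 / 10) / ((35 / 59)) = 7.32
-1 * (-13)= 13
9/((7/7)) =9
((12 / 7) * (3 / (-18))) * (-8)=16 / 7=2.29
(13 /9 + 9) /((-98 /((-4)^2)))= -752 /441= -1.71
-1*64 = -64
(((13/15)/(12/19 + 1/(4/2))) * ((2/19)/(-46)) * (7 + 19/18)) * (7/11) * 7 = -18473/293733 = -0.06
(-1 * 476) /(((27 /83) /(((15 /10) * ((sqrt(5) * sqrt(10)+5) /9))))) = -98770 * sqrt(2) /81-98770 /81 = -2943.85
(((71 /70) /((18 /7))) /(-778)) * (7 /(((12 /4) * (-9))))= 497 /3781080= 0.00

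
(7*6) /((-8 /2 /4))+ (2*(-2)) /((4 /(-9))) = -33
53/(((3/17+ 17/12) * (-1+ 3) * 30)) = 901/1625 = 0.55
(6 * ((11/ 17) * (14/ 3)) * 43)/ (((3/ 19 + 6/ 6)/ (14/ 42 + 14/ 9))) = 11438/ 9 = 1270.89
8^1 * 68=544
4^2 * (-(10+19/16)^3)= -5735339/256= -22403.67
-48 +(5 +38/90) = -1916/45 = -42.58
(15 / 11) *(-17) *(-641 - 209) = 216750 / 11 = 19704.55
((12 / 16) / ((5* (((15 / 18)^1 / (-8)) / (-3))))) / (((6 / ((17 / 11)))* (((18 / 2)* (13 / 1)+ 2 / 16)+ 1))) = 272 / 28875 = 0.01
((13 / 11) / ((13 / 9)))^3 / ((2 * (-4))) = -729 / 10648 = -0.07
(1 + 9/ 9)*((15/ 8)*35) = 525/ 4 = 131.25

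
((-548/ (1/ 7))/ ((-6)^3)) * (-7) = -6713/ 54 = -124.31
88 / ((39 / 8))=704 / 39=18.05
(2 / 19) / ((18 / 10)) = 0.06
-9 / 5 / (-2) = 9 / 10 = 0.90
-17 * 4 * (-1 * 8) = 544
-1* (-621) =621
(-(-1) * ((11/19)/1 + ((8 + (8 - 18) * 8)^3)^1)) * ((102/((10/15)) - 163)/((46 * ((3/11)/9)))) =1170130665/437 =2677644.54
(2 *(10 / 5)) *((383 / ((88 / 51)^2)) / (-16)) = -996183 / 30976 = -32.16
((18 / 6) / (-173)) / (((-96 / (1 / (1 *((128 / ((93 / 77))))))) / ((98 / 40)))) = 0.00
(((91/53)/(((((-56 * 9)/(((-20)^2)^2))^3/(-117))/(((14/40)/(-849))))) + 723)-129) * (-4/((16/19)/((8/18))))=1284112056907486/229619691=5592342.94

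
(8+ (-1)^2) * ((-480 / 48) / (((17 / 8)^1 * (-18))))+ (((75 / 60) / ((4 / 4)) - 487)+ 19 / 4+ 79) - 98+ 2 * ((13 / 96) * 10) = -201935 / 408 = -494.94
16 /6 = 8 /3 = 2.67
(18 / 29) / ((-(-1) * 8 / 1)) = 9 / 116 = 0.08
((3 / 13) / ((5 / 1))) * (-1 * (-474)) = 1422 / 65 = 21.88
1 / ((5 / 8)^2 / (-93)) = -5952 / 25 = -238.08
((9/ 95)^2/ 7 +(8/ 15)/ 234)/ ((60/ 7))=78971/ 190066500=0.00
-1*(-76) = 76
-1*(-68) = 68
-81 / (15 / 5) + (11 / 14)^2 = -5171 / 196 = -26.38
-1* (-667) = 667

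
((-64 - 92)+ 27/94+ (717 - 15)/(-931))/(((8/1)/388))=-1328224395/175028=-7588.64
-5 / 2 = -2.50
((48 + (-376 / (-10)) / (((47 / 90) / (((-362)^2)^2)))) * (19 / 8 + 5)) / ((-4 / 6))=-13677920094555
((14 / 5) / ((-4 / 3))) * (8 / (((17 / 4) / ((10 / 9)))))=-224 / 51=-4.39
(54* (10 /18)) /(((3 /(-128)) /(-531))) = 679680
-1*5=-5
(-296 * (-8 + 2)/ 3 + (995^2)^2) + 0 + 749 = 980149501966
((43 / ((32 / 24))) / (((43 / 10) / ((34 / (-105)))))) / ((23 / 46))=-34 / 7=-4.86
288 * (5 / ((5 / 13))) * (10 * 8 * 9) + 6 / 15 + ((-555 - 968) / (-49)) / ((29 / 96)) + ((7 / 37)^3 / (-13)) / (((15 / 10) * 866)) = 16383501867190876487 / 6077455084155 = 2695783.29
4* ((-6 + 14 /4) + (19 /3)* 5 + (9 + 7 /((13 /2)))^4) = 3543995402 /85683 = 41361.71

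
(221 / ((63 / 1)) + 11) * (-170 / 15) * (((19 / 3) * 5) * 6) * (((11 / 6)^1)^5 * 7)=-118864495805 / 26244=-4529206.52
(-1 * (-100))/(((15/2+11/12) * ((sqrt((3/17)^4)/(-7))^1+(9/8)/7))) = 6473600/85143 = 76.03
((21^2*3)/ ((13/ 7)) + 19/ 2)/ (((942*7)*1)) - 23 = -3924443/ 171444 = -22.89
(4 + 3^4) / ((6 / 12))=170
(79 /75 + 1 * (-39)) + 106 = 5104 /75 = 68.05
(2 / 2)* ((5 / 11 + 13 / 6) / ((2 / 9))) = 519 / 44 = 11.80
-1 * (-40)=40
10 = 10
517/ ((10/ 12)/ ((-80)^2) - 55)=-3970560/ 422399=-9.40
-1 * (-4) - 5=-1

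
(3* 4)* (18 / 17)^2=3888 / 289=13.45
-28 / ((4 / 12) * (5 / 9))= -756 / 5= -151.20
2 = 2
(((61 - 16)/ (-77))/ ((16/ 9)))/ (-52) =405/ 64064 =0.01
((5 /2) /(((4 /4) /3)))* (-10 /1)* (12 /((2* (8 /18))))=-1012.50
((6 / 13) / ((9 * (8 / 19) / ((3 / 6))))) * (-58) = -3.53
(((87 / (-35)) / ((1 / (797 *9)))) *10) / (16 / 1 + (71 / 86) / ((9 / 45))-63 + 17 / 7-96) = 107336772 / 82139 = 1306.77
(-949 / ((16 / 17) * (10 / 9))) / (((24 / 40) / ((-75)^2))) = -8507636.72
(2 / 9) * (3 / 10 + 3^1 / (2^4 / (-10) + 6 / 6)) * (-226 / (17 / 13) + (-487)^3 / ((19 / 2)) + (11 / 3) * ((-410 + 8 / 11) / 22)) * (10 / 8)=6090966464755 / 383724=15873300.77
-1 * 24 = -24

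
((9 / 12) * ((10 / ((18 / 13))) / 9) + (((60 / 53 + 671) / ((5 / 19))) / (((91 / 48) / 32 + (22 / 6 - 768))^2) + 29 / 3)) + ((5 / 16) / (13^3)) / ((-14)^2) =697893523172814750705143 / 67935449299102421400000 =10.27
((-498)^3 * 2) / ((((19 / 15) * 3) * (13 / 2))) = -2470119840 / 247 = -10000485.18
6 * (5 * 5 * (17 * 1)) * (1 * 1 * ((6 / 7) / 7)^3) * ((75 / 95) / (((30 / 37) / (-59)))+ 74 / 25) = -570221208 / 2235331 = -255.09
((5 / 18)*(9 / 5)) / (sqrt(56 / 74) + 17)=629 / 21330 - sqrt(259) / 10665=0.03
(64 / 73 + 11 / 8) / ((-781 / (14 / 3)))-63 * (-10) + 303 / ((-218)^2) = 1280217661223 / 2032114359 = 629.99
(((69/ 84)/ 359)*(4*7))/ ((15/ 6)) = 46/ 1795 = 0.03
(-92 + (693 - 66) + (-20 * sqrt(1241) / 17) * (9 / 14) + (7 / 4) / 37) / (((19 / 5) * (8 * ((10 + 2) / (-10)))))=-1979675 / 134976 + 375 * sqrt(1241) / 18088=-13.94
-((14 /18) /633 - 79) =79.00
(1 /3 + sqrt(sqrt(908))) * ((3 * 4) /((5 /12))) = 48 /5 + 144 * sqrt(2) * 227^(1 /4) /5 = 167.69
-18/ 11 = -1.64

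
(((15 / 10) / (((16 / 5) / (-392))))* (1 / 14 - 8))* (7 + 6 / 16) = 687645 / 64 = 10744.45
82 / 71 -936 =-66374 / 71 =-934.85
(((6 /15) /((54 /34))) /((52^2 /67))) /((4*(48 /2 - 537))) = -1139 /374531040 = -0.00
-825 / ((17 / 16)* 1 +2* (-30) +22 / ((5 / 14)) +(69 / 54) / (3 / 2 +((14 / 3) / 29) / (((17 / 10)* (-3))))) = -78186000 / 334793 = -233.54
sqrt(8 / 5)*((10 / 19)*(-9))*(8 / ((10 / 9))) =-1296*sqrt(10) / 95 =-43.14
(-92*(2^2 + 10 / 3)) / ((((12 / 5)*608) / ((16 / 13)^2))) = -0.70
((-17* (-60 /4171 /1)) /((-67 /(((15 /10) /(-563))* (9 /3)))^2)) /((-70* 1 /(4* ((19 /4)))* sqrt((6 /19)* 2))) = -26163* sqrt(57) /166174590142708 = -0.00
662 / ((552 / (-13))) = -4303 / 276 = -15.59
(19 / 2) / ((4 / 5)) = 95 / 8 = 11.88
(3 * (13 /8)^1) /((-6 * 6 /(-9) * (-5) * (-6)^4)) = -13 /69120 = -0.00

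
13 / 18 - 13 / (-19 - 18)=715 / 666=1.07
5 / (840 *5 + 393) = 5 / 4593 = 0.00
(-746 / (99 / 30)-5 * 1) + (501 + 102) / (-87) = -227758 / 957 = -237.99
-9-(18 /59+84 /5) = -7701 /295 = -26.11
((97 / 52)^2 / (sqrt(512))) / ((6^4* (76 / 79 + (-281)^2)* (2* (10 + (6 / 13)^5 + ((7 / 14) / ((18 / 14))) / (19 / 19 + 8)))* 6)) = 1633054267* sqrt(2) / 185607370796575211520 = 0.00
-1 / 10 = -0.10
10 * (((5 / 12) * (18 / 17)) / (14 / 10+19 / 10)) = 250 / 187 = 1.34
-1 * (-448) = 448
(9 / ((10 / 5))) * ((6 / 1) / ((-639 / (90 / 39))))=-0.10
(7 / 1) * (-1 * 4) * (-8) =224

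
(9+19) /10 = 14 /5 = 2.80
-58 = -58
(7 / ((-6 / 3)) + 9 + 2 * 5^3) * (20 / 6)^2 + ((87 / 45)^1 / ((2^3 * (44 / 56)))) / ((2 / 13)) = 11249917 / 3960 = 2840.89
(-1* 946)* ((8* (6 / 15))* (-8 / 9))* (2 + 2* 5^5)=252347392 / 15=16823159.47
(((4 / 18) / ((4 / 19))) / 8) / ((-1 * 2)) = -19 / 288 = -0.07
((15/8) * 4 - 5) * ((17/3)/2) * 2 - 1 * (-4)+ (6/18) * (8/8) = 37/2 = 18.50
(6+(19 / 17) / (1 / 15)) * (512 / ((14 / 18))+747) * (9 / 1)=34262271 / 119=287918.24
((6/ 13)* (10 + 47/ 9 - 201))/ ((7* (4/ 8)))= -6688/ 273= -24.50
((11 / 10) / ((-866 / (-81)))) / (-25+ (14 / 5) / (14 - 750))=-0.00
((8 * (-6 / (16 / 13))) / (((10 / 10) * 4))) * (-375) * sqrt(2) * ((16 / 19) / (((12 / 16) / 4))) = 312000 * sqrt(2) / 19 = 23222.88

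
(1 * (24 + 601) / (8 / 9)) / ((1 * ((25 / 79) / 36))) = 159975 / 2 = 79987.50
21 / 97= 0.22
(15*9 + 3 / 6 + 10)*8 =1164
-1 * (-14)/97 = 14/97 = 0.14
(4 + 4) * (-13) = -104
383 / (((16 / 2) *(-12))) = -383 / 96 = -3.99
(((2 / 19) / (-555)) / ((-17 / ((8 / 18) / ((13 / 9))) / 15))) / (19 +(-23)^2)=2 / 21284731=0.00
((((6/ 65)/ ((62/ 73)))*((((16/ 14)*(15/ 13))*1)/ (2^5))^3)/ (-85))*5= -147825/ 330413754944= -0.00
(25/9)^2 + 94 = 8239/81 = 101.72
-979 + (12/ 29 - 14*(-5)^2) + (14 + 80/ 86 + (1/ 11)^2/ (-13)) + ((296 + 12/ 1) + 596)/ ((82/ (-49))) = -149091893312/ 80422771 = -1853.85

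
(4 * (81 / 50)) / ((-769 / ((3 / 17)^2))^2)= 13122 / 1234776552025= 0.00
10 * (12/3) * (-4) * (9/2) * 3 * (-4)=8640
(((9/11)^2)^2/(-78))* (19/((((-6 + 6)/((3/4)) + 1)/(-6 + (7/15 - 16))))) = 4473873/1903330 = 2.35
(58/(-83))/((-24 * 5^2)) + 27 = 672329/24900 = 27.00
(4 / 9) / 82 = 0.01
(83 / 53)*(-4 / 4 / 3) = -83 / 159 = -0.52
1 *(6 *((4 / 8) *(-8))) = -24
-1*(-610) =610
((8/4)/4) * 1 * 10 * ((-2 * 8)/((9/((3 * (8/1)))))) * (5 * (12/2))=-6400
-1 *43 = -43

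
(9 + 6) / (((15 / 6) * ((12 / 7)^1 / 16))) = 56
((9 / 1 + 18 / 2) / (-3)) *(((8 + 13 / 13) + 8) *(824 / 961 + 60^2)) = -352963248 / 961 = -367287.46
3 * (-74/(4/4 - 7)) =37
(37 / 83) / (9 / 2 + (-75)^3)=-74 / 70030503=-0.00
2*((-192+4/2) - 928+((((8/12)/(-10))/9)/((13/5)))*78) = -2236.44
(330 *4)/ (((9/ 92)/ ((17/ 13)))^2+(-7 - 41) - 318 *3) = -1076282240/ 816991501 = -1.32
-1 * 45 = -45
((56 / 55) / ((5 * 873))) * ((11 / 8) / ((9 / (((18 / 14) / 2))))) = 1 / 43650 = 0.00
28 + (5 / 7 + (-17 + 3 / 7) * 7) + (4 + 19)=-64.29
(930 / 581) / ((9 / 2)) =0.36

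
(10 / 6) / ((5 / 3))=1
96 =96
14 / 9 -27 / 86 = 961 / 774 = 1.24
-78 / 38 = -39 / 19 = -2.05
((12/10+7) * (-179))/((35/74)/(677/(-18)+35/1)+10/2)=-12762521/41900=-304.59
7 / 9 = 0.78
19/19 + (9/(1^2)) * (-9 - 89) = -881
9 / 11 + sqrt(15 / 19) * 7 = 9 / 11 + 7 * sqrt(285) / 19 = 7.04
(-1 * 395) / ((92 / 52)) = -5135 / 23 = -223.26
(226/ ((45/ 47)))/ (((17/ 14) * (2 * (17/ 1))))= 5.72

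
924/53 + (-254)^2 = 3420272/53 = 64533.43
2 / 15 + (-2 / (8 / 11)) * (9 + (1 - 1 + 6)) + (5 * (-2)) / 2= -2767 / 60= -46.12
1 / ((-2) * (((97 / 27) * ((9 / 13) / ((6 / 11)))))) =-117 / 1067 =-0.11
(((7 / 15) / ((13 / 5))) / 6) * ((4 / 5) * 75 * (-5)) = -8.97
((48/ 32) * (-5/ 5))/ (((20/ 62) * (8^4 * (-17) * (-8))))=-93/ 11141120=-0.00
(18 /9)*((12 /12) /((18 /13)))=13 /9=1.44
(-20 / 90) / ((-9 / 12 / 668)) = 5344 / 27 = 197.93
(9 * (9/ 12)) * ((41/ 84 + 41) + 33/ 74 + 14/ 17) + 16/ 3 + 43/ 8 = 63259895/ 211344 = 299.32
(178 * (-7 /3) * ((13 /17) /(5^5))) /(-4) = 8099 /318750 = 0.03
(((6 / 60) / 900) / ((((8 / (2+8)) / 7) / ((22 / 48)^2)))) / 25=847 / 103680000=0.00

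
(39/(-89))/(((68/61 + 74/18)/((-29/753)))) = 206973/64090591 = 0.00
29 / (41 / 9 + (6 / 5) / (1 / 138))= 1305 / 7657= 0.17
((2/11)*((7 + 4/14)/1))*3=306/77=3.97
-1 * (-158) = 158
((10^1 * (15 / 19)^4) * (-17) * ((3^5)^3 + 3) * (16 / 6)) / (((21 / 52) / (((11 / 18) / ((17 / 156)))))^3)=-6765920888840.90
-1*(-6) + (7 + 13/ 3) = 52/ 3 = 17.33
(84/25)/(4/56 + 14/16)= 4704/1325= 3.55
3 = 3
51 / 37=1.38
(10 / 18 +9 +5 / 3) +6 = 17.22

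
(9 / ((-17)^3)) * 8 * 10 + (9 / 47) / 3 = -19101 / 230911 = -0.08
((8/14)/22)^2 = 4/5929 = 0.00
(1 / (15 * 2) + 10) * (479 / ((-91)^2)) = 20597 / 35490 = 0.58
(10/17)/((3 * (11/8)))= 80/561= 0.14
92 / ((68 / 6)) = 138 / 17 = 8.12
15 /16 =0.94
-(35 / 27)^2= -1225 / 729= -1.68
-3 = -3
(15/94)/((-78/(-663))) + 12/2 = 1383/188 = 7.36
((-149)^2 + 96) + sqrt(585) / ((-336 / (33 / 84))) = 22297-11*sqrt(65) / 3136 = 22296.97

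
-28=-28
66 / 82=33 / 41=0.80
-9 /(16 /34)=-19.12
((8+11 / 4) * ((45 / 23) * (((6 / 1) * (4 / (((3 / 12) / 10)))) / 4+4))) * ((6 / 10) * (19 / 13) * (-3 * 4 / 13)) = -16147188 / 3887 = -4154.15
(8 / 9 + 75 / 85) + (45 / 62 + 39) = 41.50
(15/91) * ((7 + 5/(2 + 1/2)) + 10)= 285/91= 3.13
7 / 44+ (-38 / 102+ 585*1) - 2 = 1307773 / 2244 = 582.79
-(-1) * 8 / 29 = 8 / 29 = 0.28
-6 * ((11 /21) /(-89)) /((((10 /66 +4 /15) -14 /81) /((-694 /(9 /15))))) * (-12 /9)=151153200 /680939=221.98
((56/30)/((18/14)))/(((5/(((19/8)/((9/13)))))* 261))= 12103/3171150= 0.00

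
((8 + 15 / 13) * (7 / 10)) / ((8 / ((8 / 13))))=833 / 1690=0.49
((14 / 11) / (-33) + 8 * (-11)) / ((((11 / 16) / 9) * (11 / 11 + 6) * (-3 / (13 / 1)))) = 6647264 / 9317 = 713.46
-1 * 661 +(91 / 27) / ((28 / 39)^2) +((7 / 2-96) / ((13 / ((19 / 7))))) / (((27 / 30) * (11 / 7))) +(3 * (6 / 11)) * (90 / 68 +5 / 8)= -1629372947 / 2450448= -664.93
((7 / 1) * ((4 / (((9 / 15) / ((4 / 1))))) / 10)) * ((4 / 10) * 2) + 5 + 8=419 / 15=27.93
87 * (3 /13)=261 /13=20.08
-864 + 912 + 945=993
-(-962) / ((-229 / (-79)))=75998 / 229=331.87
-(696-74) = -622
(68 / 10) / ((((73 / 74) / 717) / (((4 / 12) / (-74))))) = -8126 / 365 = -22.26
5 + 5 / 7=40 / 7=5.71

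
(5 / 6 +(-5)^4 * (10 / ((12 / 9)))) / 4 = 14065 / 12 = 1172.08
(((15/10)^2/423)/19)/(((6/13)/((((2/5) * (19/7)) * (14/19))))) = 13/26790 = 0.00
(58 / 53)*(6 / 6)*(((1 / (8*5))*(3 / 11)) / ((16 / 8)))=87 / 23320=0.00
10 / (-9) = -10 / 9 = -1.11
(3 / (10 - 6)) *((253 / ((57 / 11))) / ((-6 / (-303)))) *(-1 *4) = -281083 / 38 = -7396.92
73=73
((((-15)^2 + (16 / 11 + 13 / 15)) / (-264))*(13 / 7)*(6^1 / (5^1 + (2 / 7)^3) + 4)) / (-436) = 109101395 / 5726611044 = 0.02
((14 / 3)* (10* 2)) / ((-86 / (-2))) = 2.17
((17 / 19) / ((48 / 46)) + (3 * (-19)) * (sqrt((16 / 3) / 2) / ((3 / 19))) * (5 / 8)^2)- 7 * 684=-2182937 / 456- 9025 * sqrt(6) / 96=-5017.42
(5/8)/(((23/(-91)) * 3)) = -455/552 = -0.82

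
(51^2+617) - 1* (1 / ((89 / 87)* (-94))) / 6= 53843605 / 16732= 3218.00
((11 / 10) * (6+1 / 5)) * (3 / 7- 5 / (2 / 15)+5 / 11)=-174809 / 700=-249.73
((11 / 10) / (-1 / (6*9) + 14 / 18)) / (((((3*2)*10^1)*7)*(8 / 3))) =0.00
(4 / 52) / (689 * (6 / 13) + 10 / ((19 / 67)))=19 / 87256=0.00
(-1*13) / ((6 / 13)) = -169 / 6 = -28.17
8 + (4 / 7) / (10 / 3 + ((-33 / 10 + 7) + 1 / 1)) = 13616 / 1687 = 8.07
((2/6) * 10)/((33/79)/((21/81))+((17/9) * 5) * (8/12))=0.42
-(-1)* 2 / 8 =1 / 4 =0.25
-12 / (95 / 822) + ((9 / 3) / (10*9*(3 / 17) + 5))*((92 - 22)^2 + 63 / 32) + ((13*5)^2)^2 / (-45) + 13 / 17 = -13079935853153 / 33023520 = -396079.40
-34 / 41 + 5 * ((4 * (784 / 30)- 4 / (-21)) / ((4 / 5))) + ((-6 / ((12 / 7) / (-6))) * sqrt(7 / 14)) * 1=21 * sqrt(2) / 2 + 562831 / 861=668.54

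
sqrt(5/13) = sqrt(65)/13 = 0.62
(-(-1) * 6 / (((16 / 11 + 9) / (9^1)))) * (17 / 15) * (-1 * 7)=-23562 / 575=-40.98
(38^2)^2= 2085136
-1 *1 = -1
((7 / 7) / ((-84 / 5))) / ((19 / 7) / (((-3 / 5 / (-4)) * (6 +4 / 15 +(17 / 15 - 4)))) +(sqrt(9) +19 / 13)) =-0.01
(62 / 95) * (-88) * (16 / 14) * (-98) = 611072 / 95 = 6432.34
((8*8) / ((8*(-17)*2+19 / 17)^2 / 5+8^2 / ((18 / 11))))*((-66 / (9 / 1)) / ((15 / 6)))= -2441472 / 191362865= -0.01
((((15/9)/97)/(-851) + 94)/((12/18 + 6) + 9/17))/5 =395730233/151473745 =2.61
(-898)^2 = 806404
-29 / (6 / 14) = -203 / 3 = -67.67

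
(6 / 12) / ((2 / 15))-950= -3785 / 4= -946.25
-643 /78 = -8.24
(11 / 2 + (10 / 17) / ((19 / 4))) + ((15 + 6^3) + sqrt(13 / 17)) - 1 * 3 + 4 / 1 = sqrt(221) / 17 + 153505 / 646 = 238.50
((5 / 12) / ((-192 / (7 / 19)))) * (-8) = 0.01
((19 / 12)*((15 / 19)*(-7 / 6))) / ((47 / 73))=-2555 / 1128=-2.27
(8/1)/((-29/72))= -576/29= -19.86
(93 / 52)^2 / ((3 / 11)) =31713 / 2704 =11.73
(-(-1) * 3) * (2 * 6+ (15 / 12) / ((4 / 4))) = 159 / 4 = 39.75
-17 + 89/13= -132/13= -10.15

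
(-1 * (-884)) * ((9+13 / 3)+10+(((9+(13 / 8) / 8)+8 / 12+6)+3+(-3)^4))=1742585 / 16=108911.56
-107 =-107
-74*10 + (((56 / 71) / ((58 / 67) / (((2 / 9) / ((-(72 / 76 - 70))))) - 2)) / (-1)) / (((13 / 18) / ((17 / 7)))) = -116076026012 / 156857389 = -740.01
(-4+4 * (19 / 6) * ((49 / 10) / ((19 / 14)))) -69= -409 / 15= -27.27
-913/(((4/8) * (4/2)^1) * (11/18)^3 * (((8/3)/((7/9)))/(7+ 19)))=-3670758/121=-30336.84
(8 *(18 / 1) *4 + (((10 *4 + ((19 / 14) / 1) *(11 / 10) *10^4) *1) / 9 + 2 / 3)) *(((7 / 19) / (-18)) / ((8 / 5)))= -352775 / 12312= -28.65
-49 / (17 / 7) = -343 / 17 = -20.18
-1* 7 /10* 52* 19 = -3458 /5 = -691.60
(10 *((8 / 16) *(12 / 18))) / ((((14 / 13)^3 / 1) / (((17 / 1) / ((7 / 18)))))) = 560235 / 4802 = 116.67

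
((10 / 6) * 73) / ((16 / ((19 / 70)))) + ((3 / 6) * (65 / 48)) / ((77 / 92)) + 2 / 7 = 7783 / 2464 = 3.16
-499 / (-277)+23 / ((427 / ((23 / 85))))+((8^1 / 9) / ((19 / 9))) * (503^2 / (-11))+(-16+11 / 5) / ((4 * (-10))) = -813796089484717 / 84049057400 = -9682.39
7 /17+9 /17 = 16 /17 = 0.94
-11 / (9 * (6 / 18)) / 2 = -11 / 6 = -1.83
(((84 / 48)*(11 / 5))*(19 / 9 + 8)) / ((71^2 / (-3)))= -7007 / 302460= -0.02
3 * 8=24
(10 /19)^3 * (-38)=-2000 /361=-5.54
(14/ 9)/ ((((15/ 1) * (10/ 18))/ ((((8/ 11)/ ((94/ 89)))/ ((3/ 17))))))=84728/ 116325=0.73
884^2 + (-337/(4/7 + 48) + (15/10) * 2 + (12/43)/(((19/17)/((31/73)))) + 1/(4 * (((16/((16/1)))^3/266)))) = 15847588654511/20277940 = 781518.67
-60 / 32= -15 / 8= -1.88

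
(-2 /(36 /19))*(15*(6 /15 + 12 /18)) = -16.89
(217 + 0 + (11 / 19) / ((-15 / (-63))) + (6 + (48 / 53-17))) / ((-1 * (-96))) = 2.18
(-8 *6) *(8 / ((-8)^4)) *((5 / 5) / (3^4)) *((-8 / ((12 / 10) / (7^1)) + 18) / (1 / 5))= 215 / 1296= 0.17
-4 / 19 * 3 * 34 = -408 / 19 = -21.47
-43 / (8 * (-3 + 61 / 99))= 4257 / 1888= 2.25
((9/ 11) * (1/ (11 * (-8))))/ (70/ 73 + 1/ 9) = -5913/ 680504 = -0.01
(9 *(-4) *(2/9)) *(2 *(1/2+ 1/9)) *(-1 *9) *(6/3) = 176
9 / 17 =0.53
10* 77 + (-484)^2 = 235026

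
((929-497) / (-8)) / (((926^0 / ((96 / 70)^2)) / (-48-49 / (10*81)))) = 29897472 / 6125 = 4881.22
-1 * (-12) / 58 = 6 / 29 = 0.21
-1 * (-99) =99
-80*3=-240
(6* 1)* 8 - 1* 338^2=-114196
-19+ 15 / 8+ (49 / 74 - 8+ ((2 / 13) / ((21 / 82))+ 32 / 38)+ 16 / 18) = -101937137 / 4606056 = -22.13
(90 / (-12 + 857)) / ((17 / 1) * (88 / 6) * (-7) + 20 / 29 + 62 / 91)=-0.00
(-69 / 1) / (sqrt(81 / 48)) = -92 *sqrt(3) / 3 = -53.12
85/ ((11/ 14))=1190/ 11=108.18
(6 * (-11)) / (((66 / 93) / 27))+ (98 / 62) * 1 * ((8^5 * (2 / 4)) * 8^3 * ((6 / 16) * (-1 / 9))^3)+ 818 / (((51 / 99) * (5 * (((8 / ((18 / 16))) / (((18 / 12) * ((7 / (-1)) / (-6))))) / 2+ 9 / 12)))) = -167372320499 / 49872645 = -3355.99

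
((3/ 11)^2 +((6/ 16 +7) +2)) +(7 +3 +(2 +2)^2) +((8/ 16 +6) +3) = 44.95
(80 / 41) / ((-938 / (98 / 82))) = -280 / 112627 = -0.00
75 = 75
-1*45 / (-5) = 9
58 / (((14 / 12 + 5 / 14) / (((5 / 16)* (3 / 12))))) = 3045 / 1024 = 2.97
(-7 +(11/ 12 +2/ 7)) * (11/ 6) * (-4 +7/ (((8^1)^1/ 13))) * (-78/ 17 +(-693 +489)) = 62264411/ 3808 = 16350.95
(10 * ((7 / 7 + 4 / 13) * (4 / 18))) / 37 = 0.08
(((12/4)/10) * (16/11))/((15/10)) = 16/55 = 0.29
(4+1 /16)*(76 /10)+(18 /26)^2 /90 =208751 /6760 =30.88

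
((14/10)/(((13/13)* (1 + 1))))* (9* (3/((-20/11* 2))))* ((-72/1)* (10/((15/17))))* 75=318087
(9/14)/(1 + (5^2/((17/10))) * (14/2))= 51/8246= 0.01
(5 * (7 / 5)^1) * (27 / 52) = 189 / 52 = 3.63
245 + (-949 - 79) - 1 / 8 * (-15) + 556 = -1801 / 8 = -225.12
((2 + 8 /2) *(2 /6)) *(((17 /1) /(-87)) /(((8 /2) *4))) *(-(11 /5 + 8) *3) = 867 /1160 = 0.75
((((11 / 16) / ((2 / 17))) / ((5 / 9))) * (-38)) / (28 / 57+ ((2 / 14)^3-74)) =625182327 / 114969040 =5.44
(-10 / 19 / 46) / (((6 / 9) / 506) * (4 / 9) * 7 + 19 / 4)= -5940 / 2468119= -0.00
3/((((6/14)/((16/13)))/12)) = 1344/13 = 103.38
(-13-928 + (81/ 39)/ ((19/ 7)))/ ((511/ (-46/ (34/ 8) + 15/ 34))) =40990007/ 2145689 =19.10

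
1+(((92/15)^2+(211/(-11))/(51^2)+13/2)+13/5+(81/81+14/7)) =72543767/1430550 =50.71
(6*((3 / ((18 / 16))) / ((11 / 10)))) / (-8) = -20 / 11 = -1.82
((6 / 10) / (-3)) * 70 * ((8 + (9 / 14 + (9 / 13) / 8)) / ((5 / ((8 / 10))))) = -19.55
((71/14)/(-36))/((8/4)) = -71/1008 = -0.07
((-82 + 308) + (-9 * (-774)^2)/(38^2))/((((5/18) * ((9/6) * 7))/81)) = -35167932/361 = -97418.09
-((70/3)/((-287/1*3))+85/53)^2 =-2.49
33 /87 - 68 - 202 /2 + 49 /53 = -257749 /1537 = -167.70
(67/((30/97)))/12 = 6499/360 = 18.05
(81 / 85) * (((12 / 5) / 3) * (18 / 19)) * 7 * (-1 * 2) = -81648 / 8075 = -10.11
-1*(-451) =451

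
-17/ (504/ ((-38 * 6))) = 323/ 42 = 7.69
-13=-13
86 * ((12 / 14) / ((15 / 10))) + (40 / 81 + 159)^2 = 25487.42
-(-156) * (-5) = -780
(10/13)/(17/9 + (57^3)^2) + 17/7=34107816791324/14044395149239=2.43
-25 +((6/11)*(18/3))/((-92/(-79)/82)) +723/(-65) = 194.32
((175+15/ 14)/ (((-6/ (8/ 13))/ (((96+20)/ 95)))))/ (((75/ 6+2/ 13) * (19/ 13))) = -2973776/ 2494149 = -1.19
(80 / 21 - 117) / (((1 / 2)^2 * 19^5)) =-0.00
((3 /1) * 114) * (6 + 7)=4446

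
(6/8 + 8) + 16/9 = 379/36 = 10.53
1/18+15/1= 271/18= 15.06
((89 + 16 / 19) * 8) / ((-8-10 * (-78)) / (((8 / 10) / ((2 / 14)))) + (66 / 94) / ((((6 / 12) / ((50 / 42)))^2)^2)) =41608043064 / 9286870445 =4.48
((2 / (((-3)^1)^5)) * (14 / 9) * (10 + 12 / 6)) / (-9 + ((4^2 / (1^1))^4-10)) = -112 / 47761893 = -0.00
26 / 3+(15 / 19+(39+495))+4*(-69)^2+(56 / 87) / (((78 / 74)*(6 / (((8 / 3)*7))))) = 11365803119 / 580203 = 19589.36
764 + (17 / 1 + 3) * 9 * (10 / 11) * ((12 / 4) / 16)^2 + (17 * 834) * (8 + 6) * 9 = 629093609 / 352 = 1787197.75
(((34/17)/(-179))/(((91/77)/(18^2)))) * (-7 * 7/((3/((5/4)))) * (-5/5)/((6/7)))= -169785/2327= -72.96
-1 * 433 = -433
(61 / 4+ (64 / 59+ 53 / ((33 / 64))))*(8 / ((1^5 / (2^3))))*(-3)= -14843632 / 649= -22871.54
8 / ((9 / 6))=16 / 3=5.33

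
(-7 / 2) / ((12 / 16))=-14 / 3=-4.67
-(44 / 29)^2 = -1936 / 841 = -2.30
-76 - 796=-872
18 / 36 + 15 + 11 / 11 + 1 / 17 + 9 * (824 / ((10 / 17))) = 2146039 / 170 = 12623.76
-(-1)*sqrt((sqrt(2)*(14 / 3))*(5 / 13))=sqrt(1365)*2^(3 / 4) / 39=1.59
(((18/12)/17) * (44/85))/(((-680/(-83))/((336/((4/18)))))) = 1035342/122825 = 8.43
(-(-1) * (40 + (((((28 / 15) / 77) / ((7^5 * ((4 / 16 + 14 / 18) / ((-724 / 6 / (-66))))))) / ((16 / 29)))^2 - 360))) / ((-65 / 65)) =407649660848160359999 / 1273905190150587225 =320.00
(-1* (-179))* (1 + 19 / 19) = 358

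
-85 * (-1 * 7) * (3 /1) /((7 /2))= 510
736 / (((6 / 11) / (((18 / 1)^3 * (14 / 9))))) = 12241152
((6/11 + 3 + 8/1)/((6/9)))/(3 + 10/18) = 4.87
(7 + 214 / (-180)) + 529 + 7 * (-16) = 38053 / 90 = 422.81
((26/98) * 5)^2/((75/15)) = 845/2401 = 0.35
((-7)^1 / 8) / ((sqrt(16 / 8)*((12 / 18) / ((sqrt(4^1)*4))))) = -21*sqrt(2) / 4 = -7.42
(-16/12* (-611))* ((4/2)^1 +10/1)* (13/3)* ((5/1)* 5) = 1059066.67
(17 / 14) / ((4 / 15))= 255 / 56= 4.55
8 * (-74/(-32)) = 37/2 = 18.50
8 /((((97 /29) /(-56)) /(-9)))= 116928 /97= 1205.44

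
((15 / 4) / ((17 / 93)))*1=20.51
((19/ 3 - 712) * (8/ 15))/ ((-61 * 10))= 8468/ 13725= 0.62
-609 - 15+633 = 9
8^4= 4096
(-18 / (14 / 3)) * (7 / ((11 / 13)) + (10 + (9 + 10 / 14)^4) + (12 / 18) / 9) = -6363351721 / 184877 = -34419.38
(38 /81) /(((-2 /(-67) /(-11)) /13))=-182039 /81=-2247.40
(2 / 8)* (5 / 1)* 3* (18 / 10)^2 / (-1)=-243 / 20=-12.15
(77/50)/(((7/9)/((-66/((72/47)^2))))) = -267289/4800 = -55.69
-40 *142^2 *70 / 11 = -56459200 / 11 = -5132654.55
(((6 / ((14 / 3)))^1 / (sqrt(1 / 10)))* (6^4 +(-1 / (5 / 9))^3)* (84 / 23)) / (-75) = -5805756* sqrt(10) / 71875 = -255.44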